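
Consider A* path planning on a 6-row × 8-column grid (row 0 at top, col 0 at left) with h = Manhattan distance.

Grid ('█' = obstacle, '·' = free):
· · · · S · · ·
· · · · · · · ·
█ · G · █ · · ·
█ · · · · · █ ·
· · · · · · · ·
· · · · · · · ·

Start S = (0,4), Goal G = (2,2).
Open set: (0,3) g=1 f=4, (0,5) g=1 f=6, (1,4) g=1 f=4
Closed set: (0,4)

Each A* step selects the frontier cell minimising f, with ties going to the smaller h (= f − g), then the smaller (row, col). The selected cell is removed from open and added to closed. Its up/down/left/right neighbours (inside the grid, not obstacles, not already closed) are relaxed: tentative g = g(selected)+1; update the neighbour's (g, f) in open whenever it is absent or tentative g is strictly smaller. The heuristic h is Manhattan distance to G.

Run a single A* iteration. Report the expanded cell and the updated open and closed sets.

expanded=(0,3); open=[(0,2) g=2 f=4, (0,5) g=1 f=6, (1,3) g=2 f=4, (1,4) g=1 f=4]; closed=[(0,3), (0,4)]

step 1: expand (0,3) (f=4, h=3) → closed; open now [(0,2) g=2 f=4, (0,5) g=1 f=6, (1,3) g=2 f=4, (1,4) g=1 f=4]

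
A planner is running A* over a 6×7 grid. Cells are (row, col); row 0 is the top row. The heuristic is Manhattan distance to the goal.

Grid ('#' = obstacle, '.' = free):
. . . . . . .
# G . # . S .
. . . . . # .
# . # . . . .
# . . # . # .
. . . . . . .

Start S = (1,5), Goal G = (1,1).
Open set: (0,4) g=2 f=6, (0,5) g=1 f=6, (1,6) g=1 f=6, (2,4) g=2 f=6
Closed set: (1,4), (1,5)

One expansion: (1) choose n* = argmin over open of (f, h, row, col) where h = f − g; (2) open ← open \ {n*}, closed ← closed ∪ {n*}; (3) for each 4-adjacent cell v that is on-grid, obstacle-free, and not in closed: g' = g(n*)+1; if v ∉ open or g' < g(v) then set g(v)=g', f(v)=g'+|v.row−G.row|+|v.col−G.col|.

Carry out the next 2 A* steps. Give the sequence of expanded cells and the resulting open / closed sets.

step 1: expand (0,4) (f=6, h=4) → closed; open now [(0,3) g=3 f=6, (0,5) g=1 f=6, (1,6) g=1 f=6, (2,4) g=2 f=6]
step 2: expand (0,3) (f=6, h=3) → closed; open now [(0,2) g=4 f=6, (0,5) g=1 f=6, (1,6) g=1 f=6, (2,4) g=2 f=6]

order=[(0,4) → (0,3)]; open=[(0,2) g=4 f=6, (0,5) g=1 f=6, (1,6) g=1 f=6, (2,4) g=2 f=6]; closed=[(0,3), (0,4), (1,4), (1,5)]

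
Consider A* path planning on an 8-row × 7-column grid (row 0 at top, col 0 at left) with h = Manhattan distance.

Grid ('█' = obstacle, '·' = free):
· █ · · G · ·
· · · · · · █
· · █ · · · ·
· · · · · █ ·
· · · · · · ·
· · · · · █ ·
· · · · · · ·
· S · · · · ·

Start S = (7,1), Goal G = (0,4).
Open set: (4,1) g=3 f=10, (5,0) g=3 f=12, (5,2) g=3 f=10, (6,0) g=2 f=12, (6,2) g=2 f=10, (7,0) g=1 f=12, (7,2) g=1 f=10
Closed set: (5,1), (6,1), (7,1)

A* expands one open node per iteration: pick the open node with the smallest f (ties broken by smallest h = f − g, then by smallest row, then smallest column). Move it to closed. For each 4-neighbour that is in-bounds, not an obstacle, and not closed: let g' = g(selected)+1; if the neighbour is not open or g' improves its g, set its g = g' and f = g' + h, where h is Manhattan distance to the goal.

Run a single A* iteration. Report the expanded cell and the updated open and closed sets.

step 1: expand (4,1) (f=10, h=7) → closed; open now [(3,1) g=4 f=10, (4,0) g=4 f=12, (4,2) g=4 f=10, (5,0) g=3 f=12, (5,2) g=3 f=10, (6,0) g=2 f=12, (6,2) g=2 f=10, (7,0) g=1 f=12, (7,2) g=1 f=10]

expanded=(4,1); open=[(3,1) g=4 f=10, (4,0) g=4 f=12, (4,2) g=4 f=10, (5,0) g=3 f=12, (5,2) g=3 f=10, (6,0) g=2 f=12, (6,2) g=2 f=10, (7,0) g=1 f=12, (7,2) g=1 f=10]; closed=[(4,1), (5,1), (6,1), (7,1)]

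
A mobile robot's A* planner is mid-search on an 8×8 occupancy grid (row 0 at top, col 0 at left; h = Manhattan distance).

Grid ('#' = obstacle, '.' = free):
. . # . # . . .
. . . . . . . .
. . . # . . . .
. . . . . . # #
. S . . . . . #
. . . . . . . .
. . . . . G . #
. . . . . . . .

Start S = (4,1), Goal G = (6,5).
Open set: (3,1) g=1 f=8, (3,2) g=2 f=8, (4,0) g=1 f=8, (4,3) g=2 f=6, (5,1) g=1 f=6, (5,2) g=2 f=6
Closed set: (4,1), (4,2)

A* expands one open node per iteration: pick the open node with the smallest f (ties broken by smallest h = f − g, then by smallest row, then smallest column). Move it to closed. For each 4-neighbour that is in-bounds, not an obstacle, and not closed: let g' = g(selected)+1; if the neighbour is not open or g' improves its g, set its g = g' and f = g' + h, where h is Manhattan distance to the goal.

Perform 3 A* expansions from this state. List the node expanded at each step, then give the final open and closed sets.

step 1: expand (4,3) (f=6, h=4) → closed; open now [(3,1) g=1 f=8, (3,2) g=2 f=8, (3,3) g=3 f=8, (4,0) g=1 f=8, (4,4) g=3 f=6, (5,1) g=1 f=6, (5,2) g=2 f=6, (5,3) g=3 f=6]
step 2: expand (4,4) (f=6, h=3) → closed; open now [(3,1) g=1 f=8, (3,2) g=2 f=8, (3,3) g=3 f=8, (3,4) g=4 f=8, (4,0) g=1 f=8, (4,5) g=4 f=6, (5,1) g=1 f=6, (5,2) g=2 f=6, (5,3) g=3 f=6, (5,4) g=4 f=6]
step 3: expand (4,5) (f=6, h=2) → closed; open now [(3,1) g=1 f=8, (3,2) g=2 f=8, (3,3) g=3 f=8, (3,4) g=4 f=8, (3,5) g=5 f=8, (4,0) g=1 f=8, (4,6) g=5 f=8, (5,1) g=1 f=6, (5,2) g=2 f=6, (5,3) g=3 f=6, (5,4) g=4 f=6, (5,5) g=5 f=6]

order=[(4,3) → (4,4) → (4,5)]; open=[(3,1) g=1 f=8, (3,2) g=2 f=8, (3,3) g=3 f=8, (3,4) g=4 f=8, (3,5) g=5 f=8, (4,0) g=1 f=8, (4,6) g=5 f=8, (5,1) g=1 f=6, (5,2) g=2 f=6, (5,3) g=3 f=6, (5,4) g=4 f=6, (5,5) g=5 f=6]; closed=[(4,1), (4,2), (4,3), (4,4), (4,5)]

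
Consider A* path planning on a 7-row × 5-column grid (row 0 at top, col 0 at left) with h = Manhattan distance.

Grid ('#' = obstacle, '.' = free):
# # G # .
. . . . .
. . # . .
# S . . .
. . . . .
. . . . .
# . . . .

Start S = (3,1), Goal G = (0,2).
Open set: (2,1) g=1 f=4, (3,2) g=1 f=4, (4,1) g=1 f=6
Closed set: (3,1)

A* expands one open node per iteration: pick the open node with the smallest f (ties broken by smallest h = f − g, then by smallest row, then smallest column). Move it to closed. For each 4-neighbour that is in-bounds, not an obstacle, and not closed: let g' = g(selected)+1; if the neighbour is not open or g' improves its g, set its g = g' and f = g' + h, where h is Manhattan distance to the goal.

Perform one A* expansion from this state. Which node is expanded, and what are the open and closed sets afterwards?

expanded=(2,1); open=[(1,1) g=2 f=4, (2,0) g=2 f=6, (3,2) g=1 f=4, (4,1) g=1 f=6]; closed=[(2,1), (3,1)]

step 1: expand (2,1) (f=4, h=3) → closed; open now [(1,1) g=2 f=4, (2,0) g=2 f=6, (3,2) g=1 f=4, (4,1) g=1 f=6]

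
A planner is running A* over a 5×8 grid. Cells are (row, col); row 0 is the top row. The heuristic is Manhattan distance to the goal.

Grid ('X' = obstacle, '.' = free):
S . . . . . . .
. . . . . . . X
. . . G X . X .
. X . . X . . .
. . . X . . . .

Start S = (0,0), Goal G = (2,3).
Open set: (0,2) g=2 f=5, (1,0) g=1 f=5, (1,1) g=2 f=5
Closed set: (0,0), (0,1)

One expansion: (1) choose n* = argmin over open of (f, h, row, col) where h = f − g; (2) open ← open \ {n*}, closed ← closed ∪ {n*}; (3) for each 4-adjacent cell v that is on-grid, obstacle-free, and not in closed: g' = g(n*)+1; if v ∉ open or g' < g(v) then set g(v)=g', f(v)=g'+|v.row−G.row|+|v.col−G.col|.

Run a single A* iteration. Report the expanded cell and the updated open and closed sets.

step 1: expand (0,2) (f=5, h=3) → closed; open now [(0,3) g=3 f=5, (1,0) g=1 f=5, (1,1) g=2 f=5, (1,2) g=3 f=5]

expanded=(0,2); open=[(0,3) g=3 f=5, (1,0) g=1 f=5, (1,1) g=2 f=5, (1,2) g=3 f=5]; closed=[(0,0), (0,1), (0,2)]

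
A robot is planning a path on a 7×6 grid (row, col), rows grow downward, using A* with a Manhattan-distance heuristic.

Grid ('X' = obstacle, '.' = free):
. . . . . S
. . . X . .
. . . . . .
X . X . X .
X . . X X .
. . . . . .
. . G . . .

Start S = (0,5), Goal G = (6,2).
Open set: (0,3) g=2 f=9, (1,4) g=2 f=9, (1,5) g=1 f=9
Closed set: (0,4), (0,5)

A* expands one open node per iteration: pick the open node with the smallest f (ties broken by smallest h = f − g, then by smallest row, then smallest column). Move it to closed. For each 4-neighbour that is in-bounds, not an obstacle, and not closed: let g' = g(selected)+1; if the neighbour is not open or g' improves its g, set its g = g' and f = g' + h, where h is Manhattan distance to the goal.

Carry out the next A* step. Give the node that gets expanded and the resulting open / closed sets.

step 1: expand (0,3) (f=9, h=7) → closed; open now [(0,2) g=3 f=9, (1,4) g=2 f=9, (1,5) g=1 f=9]

expanded=(0,3); open=[(0,2) g=3 f=9, (1,4) g=2 f=9, (1,5) g=1 f=9]; closed=[(0,3), (0,4), (0,5)]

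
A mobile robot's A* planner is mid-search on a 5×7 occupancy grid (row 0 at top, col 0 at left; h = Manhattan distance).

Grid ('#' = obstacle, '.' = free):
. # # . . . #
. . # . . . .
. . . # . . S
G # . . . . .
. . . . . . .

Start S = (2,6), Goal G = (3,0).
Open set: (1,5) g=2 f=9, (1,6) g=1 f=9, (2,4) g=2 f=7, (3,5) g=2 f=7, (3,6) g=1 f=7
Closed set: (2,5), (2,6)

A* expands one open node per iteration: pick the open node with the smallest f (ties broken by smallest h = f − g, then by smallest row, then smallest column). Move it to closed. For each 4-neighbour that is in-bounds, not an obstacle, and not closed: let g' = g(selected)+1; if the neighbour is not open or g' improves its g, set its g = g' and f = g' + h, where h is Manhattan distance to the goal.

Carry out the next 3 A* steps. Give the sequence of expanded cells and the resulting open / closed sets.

order=[(2,4) → (3,4) → (3,3)]; open=[(1,4) g=3 f=9, (1,5) g=2 f=9, (1,6) g=1 f=9, (3,2) g=5 f=7, (3,5) g=2 f=7, (3,6) g=1 f=7, (4,3) g=5 f=9, (4,4) g=4 f=9]; closed=[(2,4), (2,5), (2,6), (3,3), (3,4)]

step 1: expand (2,4) (f=7, h=5) → closed; open now [(1,4) g=3 f=9, (1,5) g=2 f=9, (1,6) g=1 f=9, (3,4) g=3 f=7, (3,5) g=2 f=7, (3,6) g=1 f=7]
step 2: expand (3,4) (f=7, h=4) → closed; open now [(1,4) g=3 f=9, (1,5) g=2 f=9, (1,6) g=1 f=9, (3,3) g=4 f=7, (3,5) g=2 f=7, (3,6) g=1 f=7, (4,4) g=4 f=9]
step 3: expand (3,3) (f=7, h=3) → closed; open now [(1,4) g=3 f=9, (1,5) g=2 f=9, (1,6) g=1 f=9, (3,2) g=5 f=7, (3,5) g=2 f=7, (3,6) g=1 f=7, (4,3) g=5 f=9, (4,4) g=4 f=9]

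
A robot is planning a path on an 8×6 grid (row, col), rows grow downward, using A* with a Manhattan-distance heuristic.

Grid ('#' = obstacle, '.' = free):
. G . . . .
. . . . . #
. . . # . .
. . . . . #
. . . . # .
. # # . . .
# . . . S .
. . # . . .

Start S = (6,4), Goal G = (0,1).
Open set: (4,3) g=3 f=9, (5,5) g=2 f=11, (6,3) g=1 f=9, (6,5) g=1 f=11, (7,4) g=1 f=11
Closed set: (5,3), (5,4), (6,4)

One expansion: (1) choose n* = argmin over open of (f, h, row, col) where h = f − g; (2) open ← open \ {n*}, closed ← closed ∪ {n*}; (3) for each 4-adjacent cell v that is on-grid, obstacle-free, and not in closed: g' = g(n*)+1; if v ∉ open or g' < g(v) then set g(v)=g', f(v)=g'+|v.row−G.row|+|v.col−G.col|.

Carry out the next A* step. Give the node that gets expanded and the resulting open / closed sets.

expanded=(4,3); open=[(3,3) g=4 f=9, (4,2) g=4 f=9, (5,5) g=2 f=11, (6,3) g=1 f=9, (6,5) g=1 f=11, (7,4) g=1 f=11]; closed=[(4,3), (5,3), (5,4), (6,4)]

step 1: expand (4,3) (f=9, h=6) → closed; open now [(3,3) g=4 f=9, (4,2) g=4 f=9, (5,5) g=2 f=11, (6,3) g=1 f=9, (6,5) g=1 f=11, (7,4) g=1 f=11]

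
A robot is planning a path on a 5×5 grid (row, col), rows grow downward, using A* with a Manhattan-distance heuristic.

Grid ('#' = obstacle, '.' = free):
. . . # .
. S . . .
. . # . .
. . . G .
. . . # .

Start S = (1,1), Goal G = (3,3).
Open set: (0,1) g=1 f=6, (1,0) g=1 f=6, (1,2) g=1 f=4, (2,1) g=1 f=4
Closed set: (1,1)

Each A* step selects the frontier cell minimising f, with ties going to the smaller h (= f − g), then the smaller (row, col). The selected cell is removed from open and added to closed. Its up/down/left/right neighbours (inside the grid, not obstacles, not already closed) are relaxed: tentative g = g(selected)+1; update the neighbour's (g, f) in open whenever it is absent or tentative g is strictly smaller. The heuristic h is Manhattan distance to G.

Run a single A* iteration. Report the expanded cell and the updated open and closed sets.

expanded=(1,2); open=[(0,1) g=1 f=6, (0,2) g=2 f=6, (1,0) g=1 f=6, (1,3) g=2 f=4, (2,1) g=1 f=4]; closed=[(1,1), (1,2)]

step 1: expand (1,2) (f=4, h=3) → closed; open now [(0,1) g=1 f=6, (0,2) g=2 f=6, (1,0) g=1 f=6, (1,3) g=2 f=4, (2,1) g=1 f=4]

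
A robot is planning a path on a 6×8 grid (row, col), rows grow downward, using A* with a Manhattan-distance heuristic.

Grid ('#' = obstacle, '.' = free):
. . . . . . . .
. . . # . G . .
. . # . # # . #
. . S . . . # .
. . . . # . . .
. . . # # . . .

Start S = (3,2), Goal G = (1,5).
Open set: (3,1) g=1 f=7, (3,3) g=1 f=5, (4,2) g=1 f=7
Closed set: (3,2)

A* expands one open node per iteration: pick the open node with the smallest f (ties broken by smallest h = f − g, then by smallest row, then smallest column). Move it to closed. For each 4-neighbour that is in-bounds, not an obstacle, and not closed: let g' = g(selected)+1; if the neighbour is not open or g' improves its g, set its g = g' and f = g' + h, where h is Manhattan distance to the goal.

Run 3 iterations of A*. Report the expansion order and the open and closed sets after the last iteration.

order=[(3,3) → (2,3) → (3,4)]; open=[(3,1) g=1 f=7, (3,5) g=3 f=5, (4,2) g=1 f=7, (4,3) g=2 f=7]; closed=[(2,3), (3,2), (3,3), (3,4)]

step 1: expand (3,3) (f=5, h=4) → closed; open now [(2,3) g=2 f=5, (3,1) g=1 f=7, (3,4) g=2 f=5, (4,2) g=1 f=7, (4,3) g=2 f=7]
step 2: expand (2,3) (f=5, h=3) → closed; open now [(3,1) g=1 f=7, (3,4) g=2 f=5, (4,2) g=1 f=7, (4,3) g=2 f=7]
step 3: expand (3,4) (f=5, h=3) → closed; open now [(3,1) g=1 f=7, (3,5) g=3 f=5, (4,2) g=1 f=7, (4,3) g=2 f=7]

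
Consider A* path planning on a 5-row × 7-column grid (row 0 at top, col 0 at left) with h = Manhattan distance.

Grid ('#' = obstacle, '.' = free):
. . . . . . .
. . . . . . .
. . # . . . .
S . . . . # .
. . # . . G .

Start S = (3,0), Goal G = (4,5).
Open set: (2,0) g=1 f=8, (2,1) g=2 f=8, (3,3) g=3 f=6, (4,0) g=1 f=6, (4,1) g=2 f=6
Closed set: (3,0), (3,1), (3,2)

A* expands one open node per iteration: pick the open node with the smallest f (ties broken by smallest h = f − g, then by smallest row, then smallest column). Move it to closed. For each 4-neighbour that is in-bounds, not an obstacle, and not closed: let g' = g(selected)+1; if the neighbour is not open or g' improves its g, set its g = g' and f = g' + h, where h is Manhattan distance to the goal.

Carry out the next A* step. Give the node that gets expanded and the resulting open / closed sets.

expanded=(3,3); open=[(2,0) g=1 f=8, (2,1) g=2 f=8, (2,3) g=4 f=8, (3,4) g=4 f=6, (4,0) g=1 f=6, (4,1) g=2 f=6, (4,3) g=4 f=6]; closed=[(3,0), (3,1), (3,2), (3,3)]

step 1: expand (3,3) (f=6, h=3) → closed; open now [(2,0) g=1 f=8, (2,1) g=2 f=8, (2,3) g=4 f=8, (3,4) g=4 f=6, (4,0) g=1 f=6, (4,1) g=2 f=6, (4,3) g=4 f=6]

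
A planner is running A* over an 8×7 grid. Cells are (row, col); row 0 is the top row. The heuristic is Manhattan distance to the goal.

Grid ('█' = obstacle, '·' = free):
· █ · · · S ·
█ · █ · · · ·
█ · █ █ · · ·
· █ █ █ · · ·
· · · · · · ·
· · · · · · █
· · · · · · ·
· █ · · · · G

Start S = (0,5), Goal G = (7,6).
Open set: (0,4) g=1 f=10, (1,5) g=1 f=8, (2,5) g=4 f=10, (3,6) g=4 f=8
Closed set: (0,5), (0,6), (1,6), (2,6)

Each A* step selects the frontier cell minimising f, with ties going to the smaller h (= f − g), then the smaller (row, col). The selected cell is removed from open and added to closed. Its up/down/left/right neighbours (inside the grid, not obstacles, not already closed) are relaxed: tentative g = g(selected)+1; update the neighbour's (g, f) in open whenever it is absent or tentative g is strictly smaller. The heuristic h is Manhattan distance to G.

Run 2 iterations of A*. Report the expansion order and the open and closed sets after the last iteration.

order=[(3,6) → (4,6)]; open=[(0,4) g=1 f=10, (1,5) g=1 f=8, (2,5) g=4 f=10, (3,5) g=5 f=10, (4,5) g=6 f=10]; closed=[(0,5), (0,6), (1,6), (2,6), (3,6), (4,6)]

step 1: expand (3,6) (f=8, h=4) → closed; open now [(0,4) g=1 f=10, (1,5) g=1 f=8, (2,5) g=4 f=10, (3,5) g=5 f=10, (4,6) g=5 f=8]
step 2: expand (4,6) (f=8, h=3) → closed; open now [(0,4) g=1 f=10, (1,5) g=1 f=8, (2,5) g=4 f=10, (3,5) g=5 f=10, (4,5) g=6 f=10]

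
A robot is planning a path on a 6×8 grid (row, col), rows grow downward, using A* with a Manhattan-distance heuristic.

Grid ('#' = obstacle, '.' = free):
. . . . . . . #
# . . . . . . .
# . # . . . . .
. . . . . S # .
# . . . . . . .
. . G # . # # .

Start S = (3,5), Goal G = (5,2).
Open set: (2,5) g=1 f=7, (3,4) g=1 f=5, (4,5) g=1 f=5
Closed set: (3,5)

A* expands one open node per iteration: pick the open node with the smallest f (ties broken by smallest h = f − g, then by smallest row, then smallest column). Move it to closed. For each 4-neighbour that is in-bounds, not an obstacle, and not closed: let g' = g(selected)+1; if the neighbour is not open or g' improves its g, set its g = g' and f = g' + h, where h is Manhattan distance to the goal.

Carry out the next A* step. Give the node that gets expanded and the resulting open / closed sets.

expanded=(3,4); open=[(2,4) g=2 f=7, (2,5) g=1 f=7, (3,3) g=2 f=5, (4,4) g=2 f=5, (4,5) g=1 f=5]; closed=[(3,4), (3,5)]

step 1: expand (3,4) (f=5, h=4) → closed; open now [(2,4) g=2 f=7, (2,5) g=1 f=7, (3,3) g=2 f=5, (4,4) g=2 f=5, (4,5) g=1 f=5]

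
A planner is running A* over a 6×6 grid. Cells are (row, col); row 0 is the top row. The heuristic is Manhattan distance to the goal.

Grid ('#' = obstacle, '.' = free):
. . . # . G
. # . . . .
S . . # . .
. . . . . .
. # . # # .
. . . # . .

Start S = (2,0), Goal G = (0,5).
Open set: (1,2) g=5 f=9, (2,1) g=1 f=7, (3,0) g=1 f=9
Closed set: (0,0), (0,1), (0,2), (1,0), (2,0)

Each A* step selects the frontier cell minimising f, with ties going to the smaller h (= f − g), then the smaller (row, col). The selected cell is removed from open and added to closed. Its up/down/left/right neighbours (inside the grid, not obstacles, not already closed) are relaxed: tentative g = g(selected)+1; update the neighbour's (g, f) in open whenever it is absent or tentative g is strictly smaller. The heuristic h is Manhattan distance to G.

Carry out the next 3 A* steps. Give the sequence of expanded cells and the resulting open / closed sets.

order=[(2,1) → (2,2) → (1,2)]; open=[(1,3) g=4 f=7, (3,0) g=1 f=9, (3,1) g=2 f=9, (3,2) g=3 f=9]; closed=[(0,0), (0,1), (0,2), (1,0), (1,2), (2,0), (2,1), (2,2)]

step 1: expand (2,1) (f=7, h=6) → closed; open now [(1,2) g=5 f=9, (2,2) g=2 f=7, (3,0) g=1 f=9, (3,1) g=2 f=9]
step 2: expand (2,2) (f=7, h=5) → closed; open now [(1,2) g=3 f=7, (3,0) g=1 f=9, (3,1) g=2 f=9, (3,2) g=3 f=9]
step 3: expand (1,2) (f=7, h=4) → closed; open now [(1,3) g=4 f=7, (3,0) g=1 f=9, (3,1) g=2 f=9, (3,2) g=3 f=9]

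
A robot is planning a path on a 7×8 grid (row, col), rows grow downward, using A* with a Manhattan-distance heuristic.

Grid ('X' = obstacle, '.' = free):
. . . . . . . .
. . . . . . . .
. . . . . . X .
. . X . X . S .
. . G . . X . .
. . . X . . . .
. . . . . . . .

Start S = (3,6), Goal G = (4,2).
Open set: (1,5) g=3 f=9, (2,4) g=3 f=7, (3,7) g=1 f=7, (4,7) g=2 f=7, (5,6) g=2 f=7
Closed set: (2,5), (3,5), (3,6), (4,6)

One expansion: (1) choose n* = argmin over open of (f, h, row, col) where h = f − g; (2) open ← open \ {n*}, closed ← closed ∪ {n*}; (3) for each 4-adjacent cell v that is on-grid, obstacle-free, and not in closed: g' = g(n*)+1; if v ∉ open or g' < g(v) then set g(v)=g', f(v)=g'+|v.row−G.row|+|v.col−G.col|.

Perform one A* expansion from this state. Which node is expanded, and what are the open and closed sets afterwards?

step 1: expand (2,4) (f=7, h=4) → closed; open now [(1,4) g=4 f=9, (1,5) g=3 f=9, (2,3) g=4 f=7, (3,7) g=1 f=7, (4,7) g=2 f=7, (5,6) g=2 f=7]

expanded=(2,4); open=[(1,4) g=4 f=9, (1,5) g=3 f=9, (2,3) g=4 f=7, (3,7) g=1 f=7, (4,7) g=2 f=7, (5,6) g=2 f=7]; closed=[(2,4), (2,5), (3,5), (3,6), (4,6)]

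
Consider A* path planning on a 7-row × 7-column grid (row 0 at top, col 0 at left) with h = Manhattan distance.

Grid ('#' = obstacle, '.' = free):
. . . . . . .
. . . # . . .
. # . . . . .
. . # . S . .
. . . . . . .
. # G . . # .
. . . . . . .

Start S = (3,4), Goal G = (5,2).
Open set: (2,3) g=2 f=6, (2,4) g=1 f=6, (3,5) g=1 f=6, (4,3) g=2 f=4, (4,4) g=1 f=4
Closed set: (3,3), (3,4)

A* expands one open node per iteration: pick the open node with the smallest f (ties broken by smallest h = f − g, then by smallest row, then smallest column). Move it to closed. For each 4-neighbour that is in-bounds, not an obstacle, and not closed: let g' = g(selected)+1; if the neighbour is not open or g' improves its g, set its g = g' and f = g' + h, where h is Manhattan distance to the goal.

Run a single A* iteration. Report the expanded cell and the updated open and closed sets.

step 1: expand (4,3) (f=4, h=2) → closed; open now [(2,3) g=2 f=6, (2,4) g=1 f=6, (3,5) g=1 f=6, (4,2) g=3 f=4, (4,4) g=1 f=4, (5,3) g=3 f=4]

expanded=(4,3); open=[(2,3) g=2 f=6, (2,4) g=1 f=6, (3,5) g=1 f=6, (4,2) g=3 f=4, (4,4) g=1 f=4, (5,3) g=3 f=4]; closed=[(3,3), (3,4), (4,3)]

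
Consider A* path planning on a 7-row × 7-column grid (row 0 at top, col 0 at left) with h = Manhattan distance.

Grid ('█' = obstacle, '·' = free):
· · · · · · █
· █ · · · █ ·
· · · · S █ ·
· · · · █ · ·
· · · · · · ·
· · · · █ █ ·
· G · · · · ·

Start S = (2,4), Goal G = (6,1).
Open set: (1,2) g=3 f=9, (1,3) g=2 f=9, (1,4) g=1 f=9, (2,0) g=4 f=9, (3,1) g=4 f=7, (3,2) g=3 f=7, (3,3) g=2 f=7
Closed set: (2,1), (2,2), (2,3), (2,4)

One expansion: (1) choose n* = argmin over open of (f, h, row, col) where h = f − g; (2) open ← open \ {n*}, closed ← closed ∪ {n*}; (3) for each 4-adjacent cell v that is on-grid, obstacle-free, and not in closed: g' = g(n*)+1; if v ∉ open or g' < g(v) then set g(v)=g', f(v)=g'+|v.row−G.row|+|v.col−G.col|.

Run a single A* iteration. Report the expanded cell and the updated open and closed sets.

step 1: expand (3,1) (f=7, h=3) → closed; open now [(1,2) g=3 f=9, (1,3) g=2 f=9, (1,4) g=1 f=9, (2,0) g=4 f=9, (3,0) g=5 f=9, (3,2) g=3 f=7, (3,3) g=2 f=7, (4,1) g=5 f=7]

expanded=(3,1); open=[(1,2) g=3 f=9, (1,3) g=2 f=9, (1,4) g=1 f=9, (2,0) g=4 f=9, (3,0) g=5 f=9, (3,2) g=3 f=7, (3,3) g=2 f=7, (4,1) g=5 f=7]; closed=[(2,1), (2,2), (2,3), (2,4), (3,1)]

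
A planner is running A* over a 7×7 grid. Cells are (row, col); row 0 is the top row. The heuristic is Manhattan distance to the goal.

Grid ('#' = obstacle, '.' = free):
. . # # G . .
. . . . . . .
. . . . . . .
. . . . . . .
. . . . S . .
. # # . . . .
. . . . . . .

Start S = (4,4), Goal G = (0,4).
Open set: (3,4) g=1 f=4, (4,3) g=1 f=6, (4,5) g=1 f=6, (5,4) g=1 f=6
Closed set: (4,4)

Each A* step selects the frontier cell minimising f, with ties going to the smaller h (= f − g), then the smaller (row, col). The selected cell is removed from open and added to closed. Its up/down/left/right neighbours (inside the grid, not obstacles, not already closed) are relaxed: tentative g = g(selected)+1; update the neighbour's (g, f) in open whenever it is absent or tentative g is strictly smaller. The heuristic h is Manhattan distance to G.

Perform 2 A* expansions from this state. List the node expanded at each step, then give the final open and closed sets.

order=[(3,4) → (2,4)]; open=[(1,4) g=3 f=4, (2,3) g=3 f=6, (2,5) g=3 f=6, (3,3) g=2 f=6, (3,5) g=2 f=6, (4,3) g=1 f=6, (4,5) g=1 f=6, (5,4) g=1 f=6]; closed=[(2,4), (3,4), (4,4)]

step 1: expand (3,4) (f=4, h=3) → closed; open now [(2,4) g=2 f=4, (3,3) g=2 f=6, (3,5) g=2 f=6, (4,3) g=1 f=6, (4,5) g=1 f=6, (5,4) g=1 f=6]
step 2: expand (2,4) (f=4, h=2) → closed; open now [(1,4) g=3 f=4, (2,3) g=3 f=6, (2,5) g=3 f=6, (3,3) g=2 f=6, (3,5) g=2 f=6, (4,3) g=1 f=6, (4,5) g=1 f=6, (5,4) g=1 f=6]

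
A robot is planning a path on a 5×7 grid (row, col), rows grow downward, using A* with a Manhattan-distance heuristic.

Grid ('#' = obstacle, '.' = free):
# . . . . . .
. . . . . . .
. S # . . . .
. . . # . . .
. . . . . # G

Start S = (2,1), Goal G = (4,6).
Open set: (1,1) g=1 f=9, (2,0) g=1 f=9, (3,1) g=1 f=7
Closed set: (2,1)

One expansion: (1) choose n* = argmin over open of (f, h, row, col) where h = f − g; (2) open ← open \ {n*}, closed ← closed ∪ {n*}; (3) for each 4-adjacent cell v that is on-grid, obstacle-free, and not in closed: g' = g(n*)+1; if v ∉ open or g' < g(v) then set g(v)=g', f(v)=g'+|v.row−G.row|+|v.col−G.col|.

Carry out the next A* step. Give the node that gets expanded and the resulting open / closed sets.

step 1: expand (3,1) (f=7, h=6) → closed; open now [(1,1) g=1 f=9, (2,0) g=1 f=9, (3,0) g=2 f=9, (3,2) g=2 f=7, (4,1) g=2 f=7]

expanded=(3,1); open=[(1,1) g=1 f=9, (2,0) g=1 f=9, (3,0) g=2 f=9, (3,2) g=2 f=7, (4,1) g=2 f=7]; closed=[(2,1), (3,1)]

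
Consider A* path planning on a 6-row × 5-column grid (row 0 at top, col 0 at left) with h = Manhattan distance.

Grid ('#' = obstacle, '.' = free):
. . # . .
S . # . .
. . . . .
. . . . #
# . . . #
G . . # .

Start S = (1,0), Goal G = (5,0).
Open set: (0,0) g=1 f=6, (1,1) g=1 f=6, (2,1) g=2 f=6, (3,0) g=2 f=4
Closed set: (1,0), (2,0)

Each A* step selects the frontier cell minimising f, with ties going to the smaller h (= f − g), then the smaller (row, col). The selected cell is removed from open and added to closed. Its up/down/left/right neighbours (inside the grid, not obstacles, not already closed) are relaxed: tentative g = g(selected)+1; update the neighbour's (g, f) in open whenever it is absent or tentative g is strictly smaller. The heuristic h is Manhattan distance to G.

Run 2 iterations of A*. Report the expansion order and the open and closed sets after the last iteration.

step 1: expand (3,0) (f=4, h=2) → closed; open now [(0,0) g=1 f=6, (1,1) g=1 f=6, (2,1) g=2 f=6, (3,1) g=3 f=6]
step 2: expand (3,1) (f=6, h=3) → closed; open now [(0,0) g=1 f=6, (1,1) g=1 f=6, (2,1) g=2 f=6, (3,2) g=4 f=8, (4,1) g=4 f=6]

order=[(3,0) → (3,1)]; open=[(0,0) g=1 f=6, (1,1) g=1 f=6, (2,1) g=2 f=6, (3,2) g=4 f=8, (4,1) g=4 f=6]; closed=[(1,0), (2,0), (3,0), (3,1)]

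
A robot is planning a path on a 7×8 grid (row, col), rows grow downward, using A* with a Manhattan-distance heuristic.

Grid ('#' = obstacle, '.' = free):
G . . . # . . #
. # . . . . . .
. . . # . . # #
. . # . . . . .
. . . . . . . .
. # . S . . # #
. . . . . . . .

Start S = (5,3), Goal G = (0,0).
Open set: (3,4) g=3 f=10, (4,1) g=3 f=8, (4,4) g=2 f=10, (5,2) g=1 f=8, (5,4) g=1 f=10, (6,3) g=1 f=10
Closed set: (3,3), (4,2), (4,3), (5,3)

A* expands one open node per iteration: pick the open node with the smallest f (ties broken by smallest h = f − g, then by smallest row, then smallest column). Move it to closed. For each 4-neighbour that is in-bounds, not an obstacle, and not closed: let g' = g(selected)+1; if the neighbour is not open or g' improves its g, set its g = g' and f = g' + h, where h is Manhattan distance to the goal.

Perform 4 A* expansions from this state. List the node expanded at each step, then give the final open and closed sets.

order=[(4,1) → (3,1) → (2,1) → (2,0)]; open=[(1,0) g=7 f=8, (2,2) g=6 f=10, (3,0) g=5 f=8, (3,4) g=3 f=10, (4,0) g=4 f=8, (4,4) g=2 f=10, (5,2) g=1 f=8, (5,4) g=1 f=10, (6,3) g=1 f=10]; closed=[(2,0), (2,1), (3,1), (3,3), (4,1), (4,2), (4,3), (5,3)]

step 1: expand (4,1) (f=8, h=5) → closed; open now [(3,1) g=4 f=8, (3,4) g=3 f=10, (4,0) g=4 f=8, (4,4) g=2 f=10, (5,2) g=1 f=8, (5,4) g=1 f=10, (6,3) g=1 f=10]
step 2: expand (3,1) (f=8, h=4) → closed; open now [(2,1) g=5 f=8, (3,0) g=5 f=8, (3,4) g=3 f=10, (4,0) g=4 f=8, (4,4) g=2 f=10, (5,2) g=1 f=8, (5,4) g=1 f=10, (6,3) g=1 f=10]
step 3: expand (2,1) (f=8, h=3) → closed; open now [(2,0) g=6 f=8, (2,2) g=6 f=10, (3,0) g=5 f=8, (3,4) g=3 f=10, (4,0) g=4 f=8, (4,4) g=2 f=10, (5,2) g=1 f=8, (5,4) g=1 f=10, (6,3) g=1 f=10]
step 4: expand (2,0) (f=8, h=2) → closed; open now [(1,0) g=7 f=8, (2,2) g=6 f=10, (3,0) g=5 f=8, (3,4) g=3 f=10, (4,0) g=4 f=8, (4,4) g=2 f=10, (5,2) g=1 f=8, (5,4) g=1 f=10, (6,3) g=1 f=10]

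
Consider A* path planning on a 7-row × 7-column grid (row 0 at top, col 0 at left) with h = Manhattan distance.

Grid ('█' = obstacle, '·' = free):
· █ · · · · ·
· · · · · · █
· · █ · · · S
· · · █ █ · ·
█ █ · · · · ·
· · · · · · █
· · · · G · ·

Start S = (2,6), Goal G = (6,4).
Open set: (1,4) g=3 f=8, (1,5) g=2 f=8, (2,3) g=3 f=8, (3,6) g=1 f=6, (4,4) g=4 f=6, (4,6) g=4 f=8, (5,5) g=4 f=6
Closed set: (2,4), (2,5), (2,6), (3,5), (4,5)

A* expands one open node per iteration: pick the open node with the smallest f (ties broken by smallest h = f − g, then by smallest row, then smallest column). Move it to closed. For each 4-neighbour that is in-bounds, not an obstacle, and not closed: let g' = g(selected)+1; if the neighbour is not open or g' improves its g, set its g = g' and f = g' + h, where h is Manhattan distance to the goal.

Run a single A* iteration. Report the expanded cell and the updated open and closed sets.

expanded=(4,4); open=[(1,4) g=3 f=8, (1,5) g=2 f=8, (2,3) g=3 f=8, (3,6) g=1 f=6, (4,3) g=5 f=8, (4,6) g=4 f=8, (5,4) g=5 f=6, (5,5) g=4 f=6]; closed=[(2,4), (2,5), (2,6), (3,5), (4,4), (4,5)]

step 1: expand (4,4) (f=6, h=2) → closed; open now [(1,4) g=3 f=8, (1,5) g=2 f=8, (2,3) g=3 f=8, (3,6) g=1 f=6, (4,3) g=5 f=8, (4,6) g=4 f=8, (5,4) g=5 f=6, (5,5) g=4 f=6]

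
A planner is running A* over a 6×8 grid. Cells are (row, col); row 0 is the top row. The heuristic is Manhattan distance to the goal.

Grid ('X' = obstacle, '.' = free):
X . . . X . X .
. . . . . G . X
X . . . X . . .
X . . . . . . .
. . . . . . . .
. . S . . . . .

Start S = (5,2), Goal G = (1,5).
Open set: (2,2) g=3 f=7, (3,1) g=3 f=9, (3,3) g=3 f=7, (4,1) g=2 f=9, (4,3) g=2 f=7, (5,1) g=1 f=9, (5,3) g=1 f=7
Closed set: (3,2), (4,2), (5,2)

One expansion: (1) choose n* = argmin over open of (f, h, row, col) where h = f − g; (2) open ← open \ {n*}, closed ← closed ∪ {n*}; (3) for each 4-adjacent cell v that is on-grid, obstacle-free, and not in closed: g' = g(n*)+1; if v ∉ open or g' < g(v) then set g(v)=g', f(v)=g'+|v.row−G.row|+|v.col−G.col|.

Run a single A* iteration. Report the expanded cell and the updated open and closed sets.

step 1: expand (2,2) (f=7, h=4) → closed; open now [(1,2) g=4 f=7, (2,1) g=4 f=9, (2,3) g=4 f=7, (3,1) g=3 f=9, (3,3) g=3 f=7, (4,1) g=2 f=9, (4,3) g=2 f=7, (5,1) g=1 f=9, (5,3) g=1 f=7]

expanded=(2,2); open=[(1,2) g=4 f=7, (2,1) g=4 f=9, (2,3) g=4 f=7, (3,1) g=3 f=9, (3,3) g=3 f=7, (4,1) g=2 f=9, (4,3) g=2 f=7, (5,1) g=1 f=9, (5,3) g=1 f=7]; closed=[(2,2), (3,2), (4,2), (5,2)]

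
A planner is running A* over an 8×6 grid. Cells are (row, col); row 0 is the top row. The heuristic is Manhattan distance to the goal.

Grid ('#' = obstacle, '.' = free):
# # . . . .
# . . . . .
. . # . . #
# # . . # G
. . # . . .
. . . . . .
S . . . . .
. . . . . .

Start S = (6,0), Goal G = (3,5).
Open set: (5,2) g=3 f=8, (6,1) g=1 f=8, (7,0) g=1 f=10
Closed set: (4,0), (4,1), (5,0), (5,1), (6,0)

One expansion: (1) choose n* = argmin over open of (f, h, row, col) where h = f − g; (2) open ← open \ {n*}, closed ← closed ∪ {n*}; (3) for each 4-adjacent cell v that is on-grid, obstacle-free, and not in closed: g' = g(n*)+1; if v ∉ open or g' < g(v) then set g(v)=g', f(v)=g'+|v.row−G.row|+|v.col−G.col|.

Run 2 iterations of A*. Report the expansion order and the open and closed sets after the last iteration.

order=[(5,2) → (5,3)]; open=[(4,3) g=5 f=8, (5,4) g=5 f=8, (6,1) g=1 f=8, (6,2) g=4 f=10, (6,3) g=5 f=10, (7,0) g=1 f=10]; closed=[(4,0), (4,1), (5,0), (5,1), (5,2), (5,3), (6,0)]

step 1: expand (5,2) (f=8, h=5) → closed; open now [(5,3) g=4 f=8, (6,1) g=1 f=8, (6,2) g=4 f=10, (7,0) g=1 f=10]
step 2: expand (5,3) (f=8, h=4) → closed; open now [(4,3) g=5 f=8, (5,4) g=5 f=8, (6,1) g=1 f=8, (6,2) g=4 f=10, (6,3) g=5 f=10, (7,0) g=1 f=10]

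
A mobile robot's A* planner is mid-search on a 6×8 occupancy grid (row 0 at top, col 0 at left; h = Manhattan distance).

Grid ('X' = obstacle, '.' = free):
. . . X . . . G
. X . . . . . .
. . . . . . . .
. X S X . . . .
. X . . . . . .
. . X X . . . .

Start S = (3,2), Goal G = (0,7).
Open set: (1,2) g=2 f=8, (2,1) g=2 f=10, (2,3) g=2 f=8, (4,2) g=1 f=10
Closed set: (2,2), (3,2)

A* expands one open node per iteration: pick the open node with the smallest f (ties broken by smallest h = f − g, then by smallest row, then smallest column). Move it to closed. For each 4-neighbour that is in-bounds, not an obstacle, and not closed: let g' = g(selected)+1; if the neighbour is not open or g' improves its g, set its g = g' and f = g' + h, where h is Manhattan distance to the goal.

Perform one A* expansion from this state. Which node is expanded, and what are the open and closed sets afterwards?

expanded=(1,2); open=[(0,2) g=3 f=8, (1,3) g=3 f=8, (2,1) g=2 f=10, (2,3) g=2 f=8, (4,2) g=1 f=10]; closed=[(1,2), (2,2), (3,2)]

step 1: expand (1,2) (f=8, h=6) → closed; open now [(0,2) g=3 f=8, (1,3) g=3 f=8, (2,1) g=2 f=10, (2,3) g=2 f=8, (4,2) g=1 f=10]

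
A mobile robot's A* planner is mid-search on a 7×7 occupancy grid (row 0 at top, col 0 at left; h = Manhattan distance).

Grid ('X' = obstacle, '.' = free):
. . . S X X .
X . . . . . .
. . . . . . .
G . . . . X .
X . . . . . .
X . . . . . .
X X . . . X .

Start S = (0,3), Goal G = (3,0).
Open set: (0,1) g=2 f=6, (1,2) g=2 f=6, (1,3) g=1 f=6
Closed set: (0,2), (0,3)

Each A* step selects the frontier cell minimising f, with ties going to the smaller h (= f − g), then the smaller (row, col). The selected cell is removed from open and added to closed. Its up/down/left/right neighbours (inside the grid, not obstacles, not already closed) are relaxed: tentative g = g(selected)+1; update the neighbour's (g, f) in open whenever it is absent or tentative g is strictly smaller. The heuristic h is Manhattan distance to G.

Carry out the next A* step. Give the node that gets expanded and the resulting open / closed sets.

expanded=(0,1); open=[(0,0) g=3 f=6, (1,1) g=3 f=6, (1,2) g=2 f=6, (1,3) g=1 f=6]; closed=[(0,1), (0,2), (0,3)]

step 1: expand (0,1) (f=6, h=4) → closed; open now [(0,0) g=3 f=6, (1,1) g=3 f=6, (1,2) g=2 f=6, (1,3) g=1 f=6]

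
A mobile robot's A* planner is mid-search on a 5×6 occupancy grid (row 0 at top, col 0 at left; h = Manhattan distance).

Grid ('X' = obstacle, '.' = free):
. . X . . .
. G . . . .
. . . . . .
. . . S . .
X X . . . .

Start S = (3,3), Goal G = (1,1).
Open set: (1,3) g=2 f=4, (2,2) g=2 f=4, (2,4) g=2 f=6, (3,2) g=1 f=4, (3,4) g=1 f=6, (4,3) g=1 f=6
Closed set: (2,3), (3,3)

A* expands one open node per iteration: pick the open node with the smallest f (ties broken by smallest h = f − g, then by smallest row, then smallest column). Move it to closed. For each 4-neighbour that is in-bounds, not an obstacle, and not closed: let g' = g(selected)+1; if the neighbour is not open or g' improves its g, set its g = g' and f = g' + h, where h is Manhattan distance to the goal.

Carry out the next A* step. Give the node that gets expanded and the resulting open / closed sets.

expanded=(1,3); open=[(0,3) g=3 f=6, (1,2) g=3 f=4, (1,4) g=3 f=6, (2,2) g=2 f=4, (2,4) g=2 f=6, (3,2) g=1 f=4, (3,4) g=1 f=6, (4,3) g=1 f=6]; closed=[(1,3), (2,3), (3,3)]

step 1: expand (1,3) (f=4, h=2) → closed; open now [(0,3) g=3 f=6, (1,2) g=3 f=4, (1,4) g=3 f=6, (2,2) g=2 f=4, (2,4) g=2 f=6, (3,2) g=1 f=4, (3,4) g=1 f=6, (4,3) g=1 f=6]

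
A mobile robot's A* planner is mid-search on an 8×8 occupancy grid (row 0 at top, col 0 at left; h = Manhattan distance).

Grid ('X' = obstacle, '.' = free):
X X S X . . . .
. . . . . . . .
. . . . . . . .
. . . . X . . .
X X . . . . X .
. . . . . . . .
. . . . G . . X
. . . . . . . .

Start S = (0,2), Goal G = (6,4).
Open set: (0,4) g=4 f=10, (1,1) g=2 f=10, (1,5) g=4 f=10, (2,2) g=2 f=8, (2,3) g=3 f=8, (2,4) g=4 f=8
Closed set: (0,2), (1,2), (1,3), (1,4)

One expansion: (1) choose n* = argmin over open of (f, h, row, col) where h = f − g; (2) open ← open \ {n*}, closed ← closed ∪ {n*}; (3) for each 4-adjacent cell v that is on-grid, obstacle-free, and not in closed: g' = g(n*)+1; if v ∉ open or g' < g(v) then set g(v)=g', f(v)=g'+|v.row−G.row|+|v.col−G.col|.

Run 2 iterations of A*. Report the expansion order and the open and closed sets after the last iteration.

step 1: expand (2,4) (f=8, h=4) → closed; open now [(0,4) g=4 f=10, (1,1) g=2 f=10, (1,5) g=4 f=10, (2,2) g=2 f=8, (2,3) g=3 f=8, (2,5) g=5 f=10]
step 2: expand (2,3) (f=8, h=5) → closed; open now [(0,4) g=4 f=10, (1,1) g=2 f=10, (1,5) g=4 f=10, (2,2) g=2 f=8, (2,5) g=5 f=10, (3,3) g=4 f=8]

order=[(2,4) → (2,3)]; open=[(0,4) g=4 f=10, (1,1) g=2 f=10, (1,5) g=4 f=10, (2,2) g=2 f=8, (2,5) g=5 f=10, (3,3) g=4 f=8]; closed=[(0,2), (1,2), (1,3), (1,4), (2,3), (2,4)]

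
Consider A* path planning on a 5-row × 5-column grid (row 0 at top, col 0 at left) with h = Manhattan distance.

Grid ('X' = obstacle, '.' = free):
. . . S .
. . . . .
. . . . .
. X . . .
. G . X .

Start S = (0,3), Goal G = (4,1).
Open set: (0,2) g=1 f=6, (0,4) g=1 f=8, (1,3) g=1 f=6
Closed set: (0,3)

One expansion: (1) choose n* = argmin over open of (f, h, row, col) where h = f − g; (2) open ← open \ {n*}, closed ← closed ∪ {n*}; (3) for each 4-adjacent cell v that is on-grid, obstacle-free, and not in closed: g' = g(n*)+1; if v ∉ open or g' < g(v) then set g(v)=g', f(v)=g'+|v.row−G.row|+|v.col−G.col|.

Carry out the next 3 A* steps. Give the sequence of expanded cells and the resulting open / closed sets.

step 1: expand (0,2) (f=6, h=5) → closed; open now [(0,1) g=2 f=6, (0,4) g=1 f=8, (1,2) g=2 f=6, (1,3) g=1 f=6]
step 2: expand (0,1) (f=6, h=4) → closed; open now [(0,0) g=3 f=8, (0,4) g=1 f=8, (1,1) g=3 f=6, (1,2) g=2 f=6, (1,3) g=1 f=6]
step 3: expand (1,1) (f=6, h=3) → closed; open now [(0,0) g=3 f=8, (0,4) g=1 f=8, (1,0) g=4 f=8, (1,2) g=2 f=6, (1,3) g=1 f=6, (2,1) g=4 f=6]

order=[(0,2) → (0,1) → (1,1)]; open=[(0,0) g=3 f=8, (0,4) g=1 f=8, (1,0) g=4 f=8, (1,2) g=2 f=6, (1,3) g=1 f=6, (2,1) g=4 f=6]; closed=[(0,1), (0,2), (0,3), (1,1)]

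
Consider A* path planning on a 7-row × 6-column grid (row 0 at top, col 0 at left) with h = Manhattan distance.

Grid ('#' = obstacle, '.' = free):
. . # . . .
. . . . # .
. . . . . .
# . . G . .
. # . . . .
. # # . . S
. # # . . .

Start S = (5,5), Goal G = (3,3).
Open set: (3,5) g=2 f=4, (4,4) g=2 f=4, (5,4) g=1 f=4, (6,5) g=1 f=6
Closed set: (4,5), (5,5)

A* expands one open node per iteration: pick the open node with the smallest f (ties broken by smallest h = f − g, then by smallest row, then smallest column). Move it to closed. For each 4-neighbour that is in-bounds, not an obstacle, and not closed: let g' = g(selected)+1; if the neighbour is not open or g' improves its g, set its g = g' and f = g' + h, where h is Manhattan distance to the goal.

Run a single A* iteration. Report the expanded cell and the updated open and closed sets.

expanded=(3,5); open=[(2,5) g=3 f=6, (3,4) g=3 f=4, (4,4) g=2 f=4, (5,4) g=1 f=4, (6,5) g=1 f=6]; closed=[(3,5), (4,5), (5,5)]

step 1: expand (3,5) (f=4, h=2) → closed; open now [(2,5) g=3 f=6, (3,4) g=3 f=4, (4,4) g=2 f=4, (5,4) g=1 f=4, (6,5) g=1 f=6]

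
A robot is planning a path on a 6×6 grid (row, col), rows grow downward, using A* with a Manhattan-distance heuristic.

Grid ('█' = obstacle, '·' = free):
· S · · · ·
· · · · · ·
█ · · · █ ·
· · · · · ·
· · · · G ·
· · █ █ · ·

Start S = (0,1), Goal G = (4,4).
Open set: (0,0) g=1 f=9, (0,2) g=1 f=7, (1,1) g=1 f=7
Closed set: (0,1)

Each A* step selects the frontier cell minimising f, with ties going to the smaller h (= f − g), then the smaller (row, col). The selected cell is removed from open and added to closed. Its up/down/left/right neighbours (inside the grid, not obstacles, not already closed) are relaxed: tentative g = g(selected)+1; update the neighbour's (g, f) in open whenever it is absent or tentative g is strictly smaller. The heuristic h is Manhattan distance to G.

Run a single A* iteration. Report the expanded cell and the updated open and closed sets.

step 1: expand (0,2) (f=7, h=6) → closed; open now [(0,0) g=1 f=9, (0,3) g=2 f=7, (1,1) g=1 f=7, (1,2) g=2 f=7]

expanded=(0,2); open=[(0,0) g=1 f=9, (0,3) g=2 f=7, (1,1) g=1 f=7, (1,2) g=2 f=7]; closed=[(0,1), (0,2)]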